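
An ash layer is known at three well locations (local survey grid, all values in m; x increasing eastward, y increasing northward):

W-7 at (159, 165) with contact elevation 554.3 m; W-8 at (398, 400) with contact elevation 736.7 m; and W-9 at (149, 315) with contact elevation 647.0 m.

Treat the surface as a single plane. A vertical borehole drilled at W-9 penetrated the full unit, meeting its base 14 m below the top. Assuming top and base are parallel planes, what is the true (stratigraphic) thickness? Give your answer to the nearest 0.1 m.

11.8 m

Let the plane be z = a·x + b·y + c.
W-8−W-7: 239a + 235b = 182.4;  W-9−W-7: −10a + 150b = 92.7.
Solving gives a = 0.14596, b = 0.62773.
|∇z| = √(a²+b²) = 0.64448, so dip δ = arctan(0.64448) = 32.80°.
True thickness = vertical thickness × cos δ = 14 × cos 32.80° = 11.8 m.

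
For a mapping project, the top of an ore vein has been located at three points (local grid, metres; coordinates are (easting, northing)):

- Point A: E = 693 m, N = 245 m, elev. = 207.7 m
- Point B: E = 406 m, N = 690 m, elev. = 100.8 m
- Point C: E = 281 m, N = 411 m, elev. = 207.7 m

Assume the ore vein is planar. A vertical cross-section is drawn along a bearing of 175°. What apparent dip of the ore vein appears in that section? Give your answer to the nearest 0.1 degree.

17.3°

Let the plane be z = a·E + b·N + c.
Point B−Point A: −287a + 445b = −106.9;  Point C−Point A: −412a + 166b = 0.
Solving gives a = −0.13077, b = −0.32456.
Unit vector along 175° is (sin 175°, cos 175°) = (0.0872, -0.9962).
Slope in that direction = a·(0.0872) + b·(-0.9962) = 0.31193.
Apparent dip = arctan|0.31193| = 17.3° (true dip is 19.3°, so apparent ≤ true as expected).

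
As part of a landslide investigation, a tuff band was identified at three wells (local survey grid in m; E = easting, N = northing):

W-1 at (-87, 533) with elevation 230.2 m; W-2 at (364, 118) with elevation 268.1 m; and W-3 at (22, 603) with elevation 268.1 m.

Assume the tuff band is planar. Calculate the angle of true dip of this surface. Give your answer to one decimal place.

Let the plane be z = a·E + b·N + c.
W-2−W-1: 451a − 415b = 37.9;  W-3−W-1: 109a + 70b = 37.9.
Solving gives a = 0.23933, b = 0.16876.
Gradient magnitude |∇z| = √(a² + b²) = √(0.05728 + 0.02848) = 0.29284.
True dip = arctan(0.29284) = 16.3°, dipping toward SW (azimuth ≈ 235°).

16.3°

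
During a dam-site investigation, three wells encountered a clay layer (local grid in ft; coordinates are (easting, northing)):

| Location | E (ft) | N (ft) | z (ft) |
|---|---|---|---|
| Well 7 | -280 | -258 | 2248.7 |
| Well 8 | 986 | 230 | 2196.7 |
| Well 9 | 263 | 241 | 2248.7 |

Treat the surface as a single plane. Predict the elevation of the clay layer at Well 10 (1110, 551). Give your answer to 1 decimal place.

Let the plane be z = a·E + b·N + c.
Well 8−Well 7: 1266a + 488b = −52;  Well 9−Well 7: 543a + 499b = 0.
Solving gives a = −0.070751, b = 0.076990.
Then c = 2248.7 − a·-280 − b·-258 = 2248.75.
At (1110, 551): z = −78.5 + 42.4 + 2248.75 = 2212.6 ft.

2212.6 ft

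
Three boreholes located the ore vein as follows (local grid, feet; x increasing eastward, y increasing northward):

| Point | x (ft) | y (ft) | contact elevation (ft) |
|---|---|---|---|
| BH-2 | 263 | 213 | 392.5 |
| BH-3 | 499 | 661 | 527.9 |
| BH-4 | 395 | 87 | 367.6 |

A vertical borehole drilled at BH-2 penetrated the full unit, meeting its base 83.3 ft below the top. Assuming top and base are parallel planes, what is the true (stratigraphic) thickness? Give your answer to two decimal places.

80.31 ft

Let the plane be z = a·x + b·y + c.
BH-3−BH-2: 236a + 448b = 135.4;  BH-4−BH-2: 132a − 126b = −24.9.
Solving gives a = 0.06645, b = 0.26723.
|∇z| = √(a²+b²) = 0.27537, so dip δ = arctan(0.27537) = 15.40°.
True thickness = vertical thickness × cos δ = 83.3 × cos 15.40° = 80.31 ft.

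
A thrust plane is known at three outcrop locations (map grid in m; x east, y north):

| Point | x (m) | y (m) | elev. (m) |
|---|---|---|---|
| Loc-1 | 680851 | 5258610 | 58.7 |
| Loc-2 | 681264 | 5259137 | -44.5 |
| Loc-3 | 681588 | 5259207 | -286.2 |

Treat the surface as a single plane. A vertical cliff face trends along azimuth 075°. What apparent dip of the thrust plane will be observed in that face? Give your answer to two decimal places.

Two edge vectors: Loc-1→Loc-2 = (413, 527, -103.2), Loc-1→Loc-3 = (737, 597, -344.9).
Normal n = (Loc-1→Loc-2) × (Loc-1→Loc-3) = (-120151.9, 66385.3, -141838).
So ∂z/∂x = −n_x/n_z = −0.84711 and ∂z/∂y = −n_y/n_z = 0.46804.
Unit vector along 075° is (sin 75°, cos 75°) = (0.9659, 0.2588).
Slope in that direction = a·(0.9659) + b·(0.2588) = −0.69711.
Apparent dip = arctan|0.69711| = 34.88° (true dip is 44.1°, so apparent ≤ true as expected).

34.88°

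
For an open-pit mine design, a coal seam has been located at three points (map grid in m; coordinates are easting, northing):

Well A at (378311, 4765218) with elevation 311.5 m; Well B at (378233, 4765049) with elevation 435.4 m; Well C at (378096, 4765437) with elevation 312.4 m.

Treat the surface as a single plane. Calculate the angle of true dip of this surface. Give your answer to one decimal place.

Two edge vectors: Well A→Well B = (-78, -169, 123.9), Well A→Well C = (-215, 219, 0.9).
Normal n = (Well A→Well B) × (Well A→Well C) = (-27286.2, -26568.3, -53417).
So ∂z/∂easting = −n_x/n_z = −0.51081 and ∂z/∂northing = −n_y/n_z = −0.49738.
Gradient magnitude |∇z| = √(a² + b²) = √(0.26093 + 0.24738) = 0.71296.
True dip = arctan(0.71296) = 35.5°, dipping toward NE (azimuth ≈ 046°).

35.5°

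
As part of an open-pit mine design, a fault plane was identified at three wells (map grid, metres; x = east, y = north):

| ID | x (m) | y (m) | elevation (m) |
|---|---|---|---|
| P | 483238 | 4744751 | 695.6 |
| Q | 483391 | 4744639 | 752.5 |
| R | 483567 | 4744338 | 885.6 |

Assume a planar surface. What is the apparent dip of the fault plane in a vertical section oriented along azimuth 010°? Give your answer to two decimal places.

Two edge vectors: P→Q = (153, -112, 56.9), P→R = (329, -413, 190).
Normal n = (P→Q) × (P→R) = (2219.7, -10349.9, -26341).
So ∂z/∂x = −n_x/n_z = 0.08427 and ∂z/∂y = −n_y/n_z = −0.39292.
Unit vector along 010° is (sin 10°, cos 10°) = (0.1736, 0.9848).
Slope in that direction = a·(0.1736) + b·(0.9848) = −0.37232.
Apparent dip = arctan|0.37232| = 20.42° (true dip is 21.9°, so apparent ≤ true as expected).

20.42°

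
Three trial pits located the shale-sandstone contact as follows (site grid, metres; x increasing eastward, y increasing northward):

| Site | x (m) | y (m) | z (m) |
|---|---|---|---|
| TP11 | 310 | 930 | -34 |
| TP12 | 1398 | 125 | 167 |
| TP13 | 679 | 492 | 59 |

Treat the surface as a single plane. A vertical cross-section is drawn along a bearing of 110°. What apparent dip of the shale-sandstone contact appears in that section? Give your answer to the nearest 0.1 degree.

Two edge vectors: TP11→TP12 = (1088, -805, 201), TP11→TP13 = (369, -438, 93).
Normal n = (TP11→TP12) × (TP11→TP13) = (13173, -27015, -179499).
So ∂z/∂x = −n_x/n_z = 0.07339 and ∂z/∂y = −n_y/n_z = −0.15050.
Unit vector along 110° is (sin 110°, cos 110°) = (0.9397, -0.3420).
Slope in that direction = a·(0.9397) + b·(-0.3420) = 0.12044.
Apparent dip = arctan|0.12044| = 6.9° (true dip is 9.5°, so apparent ≤ true as expected).

6.9°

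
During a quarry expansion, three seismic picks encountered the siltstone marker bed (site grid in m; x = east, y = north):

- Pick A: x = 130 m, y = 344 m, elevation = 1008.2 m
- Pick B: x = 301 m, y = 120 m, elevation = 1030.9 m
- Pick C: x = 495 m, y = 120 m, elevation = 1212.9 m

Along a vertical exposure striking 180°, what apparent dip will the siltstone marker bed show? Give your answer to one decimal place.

Let the plane be z = a·x + b·y + c.
Pick B−Pick A: 171a − 224b = 22.7;  Pick C−Pick A: 365a − 224b = 204.7.
Solving gives a = 0.93814, b = 0.61483.
Unit vector along 180° is (sin 180°, cos 180°) = (0.0000, -1.0000).
Slope in that direction = a·(0.0000) + b·(-1.0000) = −0.61483.
Apparent dip = arctan|0.61483| = 31.6° (true dip is 48.3°, so apparent ≤ true as expected).

31.6°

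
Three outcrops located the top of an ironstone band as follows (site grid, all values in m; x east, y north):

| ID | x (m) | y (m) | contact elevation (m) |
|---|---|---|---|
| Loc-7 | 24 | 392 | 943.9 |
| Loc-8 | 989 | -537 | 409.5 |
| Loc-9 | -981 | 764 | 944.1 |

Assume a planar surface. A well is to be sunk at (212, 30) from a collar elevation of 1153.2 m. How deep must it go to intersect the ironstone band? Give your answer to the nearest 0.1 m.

Two edge vectors: Loc-7→Loc-8 = (965, -929, -534.4), Loc-7→Loc-9 = (-1005, 372, 0.2).
Normal n = (Loc-7→Loc-8) × (Loc-7→Loc-9) = (198611, 536879, -574665).
So ∂z/∂x = −n_x/n_z = 0.34561 and ∂z/∂y = −n_y/n_z = 0.93425.
Intercept c from Loc-7: 943.9 − 8.29 − 366.22 = 569.38.
At (212, 30): z_contact = 73.27 + 28.03 + 569.38 = 670.68 m.
Depth below ground = 1153.2 − 670.68 = 482.5 m.

482.5 m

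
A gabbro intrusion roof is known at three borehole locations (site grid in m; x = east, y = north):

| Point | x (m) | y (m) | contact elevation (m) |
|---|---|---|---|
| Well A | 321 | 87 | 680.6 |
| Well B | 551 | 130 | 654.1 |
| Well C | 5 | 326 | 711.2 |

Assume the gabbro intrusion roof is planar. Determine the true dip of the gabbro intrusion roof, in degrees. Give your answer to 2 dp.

6.46°

Two edge vectors: Well A→Well B = (230, 43, -26.5), Well A→Well C = (-316, 239, 30.6).
Normal n = (Well A→Well B) × (Well A→Well C) = (7649.3, 1336, 68558).
So ∂z/∂x = −n_x/n_z = −0.11157 and ∂z/∂y = −n_y/n_z = −0.01949.
Gradient magnitude |∇z| = √(a² + b²) = √(0.01245 + 0.00038) = 0.11326.
True dip = arctan(0.11326) = 6.46°, dipping toward E (azimuth ≈ 080°).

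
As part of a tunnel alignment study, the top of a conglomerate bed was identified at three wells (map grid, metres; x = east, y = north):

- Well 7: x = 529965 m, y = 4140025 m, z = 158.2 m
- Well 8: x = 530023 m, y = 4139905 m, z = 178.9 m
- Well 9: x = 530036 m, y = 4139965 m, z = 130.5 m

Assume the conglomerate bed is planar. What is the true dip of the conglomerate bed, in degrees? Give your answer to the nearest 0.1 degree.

Two edge vectors: Well 7→Well 8 = (58, -120, 20.7), Well 7→Well 9 = (71, -60, -27.7).
Normal n = (Well 7→Well 8) × (Well 7→Well 9) = (4566, 3076.3, 5040).
So ∂z/∂x = −n_x/n_z = −0.90595 and ∂z/∂y = −n_y/n_z = −0.61038.
Gradient magnitude |∇z| = √(a² + b²) = √(0.82075 + 0.37256) = 1.09239.
True dip = arctan(1.09239) = 47.5°, dipping toward NE (azimuth ≈ 056°).

47.5°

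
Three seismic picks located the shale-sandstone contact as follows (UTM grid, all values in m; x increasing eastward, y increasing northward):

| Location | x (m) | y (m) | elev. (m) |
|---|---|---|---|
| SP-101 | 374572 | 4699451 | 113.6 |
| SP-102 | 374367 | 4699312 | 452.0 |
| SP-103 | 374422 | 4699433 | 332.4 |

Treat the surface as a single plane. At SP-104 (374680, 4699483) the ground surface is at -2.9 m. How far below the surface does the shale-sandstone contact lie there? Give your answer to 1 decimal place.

Two edge vectors: SP-101→SP-102 = (-205, -139, 338.4), SP-101→SP-103 = (-150, -18, 218.8).
Normal n = (SP-101→SP-102) × (SP-101→SP-103) = (-24322, -5906, -17160).
So ∂z/∂x = −n_x/n_z = −1.417365967 and ∂z/∂y = −n_y/n_z = −0.344172494.
Intercept c from SP-101: 113.6 + 530905.61 + 1617421.77 = 2148440.98.
At (374680, 4699483): z_contact = −531058.68 − 1617432.79 + 2148440.98 = -50.49 m.
Depth below ground = -2.9 − (-50.49) = 47.6 m.

47.6 m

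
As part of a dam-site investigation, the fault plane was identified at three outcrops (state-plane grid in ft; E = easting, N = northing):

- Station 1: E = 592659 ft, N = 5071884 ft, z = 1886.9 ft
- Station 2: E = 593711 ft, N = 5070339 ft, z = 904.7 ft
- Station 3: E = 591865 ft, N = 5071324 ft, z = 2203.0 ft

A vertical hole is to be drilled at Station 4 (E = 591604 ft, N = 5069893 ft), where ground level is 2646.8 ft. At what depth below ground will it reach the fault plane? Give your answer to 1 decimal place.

647.1 ft

Two edge vectors: Station 1→Station 2 = (1052, -1545, -982.2), Station 1→Station 3 = (-794, -560, 316.1).
Normal n = (Station 1→Station 2) × (Station 1→Station 3) = (-1038406.5, 447329.6, -1815850).
So ∂z/∂E = −n_x/n_z = −0.571856982 and ∂z/∂N = −n_y/n_z = 0.246347220.
Intercept c from Station 1: 1886.9 + 338916.19 − 1249444.53 = −908641.44.
At (591604, 5069893): z_contact = −338312.88 + 1248954.05 − 908641.44 = 1999.73 ft.
Depth below ground = 2646.8 − 1999.73 = 647.1 ft.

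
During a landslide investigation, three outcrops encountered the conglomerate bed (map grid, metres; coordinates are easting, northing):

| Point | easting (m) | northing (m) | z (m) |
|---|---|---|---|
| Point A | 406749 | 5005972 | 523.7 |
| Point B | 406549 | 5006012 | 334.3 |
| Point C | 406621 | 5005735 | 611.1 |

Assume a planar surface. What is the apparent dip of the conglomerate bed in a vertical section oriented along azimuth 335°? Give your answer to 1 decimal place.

Let the plane be z = a·easting + b·northing + c.
Point B−Point A: −200a + 40b = −189.4;  Point C−Point A: −128a − 237b = 87.4.
Solving gives a = 0.78812, b = −0.79442.
Unit vector along 335° is (sin 335°, cos 335°) = (-0.4226, 0.9063).
Slope in that direction = a·(-0.4226) + b·(0.9063) = −1.05307.
Apparent dip = arctan|1.05307| = 46.5° (true dip is 48.2°, so apparent ≤ true as expected).

46.5°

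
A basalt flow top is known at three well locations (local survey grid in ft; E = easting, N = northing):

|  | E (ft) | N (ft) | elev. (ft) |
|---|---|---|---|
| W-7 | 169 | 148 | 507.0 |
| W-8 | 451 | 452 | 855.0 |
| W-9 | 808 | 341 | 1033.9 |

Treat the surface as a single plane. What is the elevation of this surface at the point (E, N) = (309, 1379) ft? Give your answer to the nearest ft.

Let the plane be z = a·E + b·N + c.
W-8−W-7: 282a + 304b = 348;  W-9−W-7: 639a + 193b = 526.9.
Solving gives a = 0.66519, b = 0.52769.
Then c = 507 − a·169 − b·148 = 316.49.
At (309, 1379): z = 205.5 + 727.7 + 316.49 = 1249.7 ft.

1250 ft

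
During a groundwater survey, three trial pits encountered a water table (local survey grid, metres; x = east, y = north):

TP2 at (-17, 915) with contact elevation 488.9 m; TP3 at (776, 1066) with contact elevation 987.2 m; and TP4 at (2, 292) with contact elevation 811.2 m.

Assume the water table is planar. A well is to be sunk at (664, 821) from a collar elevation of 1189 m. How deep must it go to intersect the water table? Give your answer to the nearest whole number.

161 m

Let the plane be z = a·x + b·y + c.
TP3−TP2: 793a + 151b = 498.3;  TP4−TP2: 19a − 623b = 322.3.
Solving gives a = 0.72269, b = −0.49530.
Then c = 488.9 − a·-17 − b·915 = 954.38.
At (664, 821): z_contact = 479.9 − 406.6 + 954.38 = 1027.6 m.
Depth below ground = 1189 − 1027.6 = 161 m.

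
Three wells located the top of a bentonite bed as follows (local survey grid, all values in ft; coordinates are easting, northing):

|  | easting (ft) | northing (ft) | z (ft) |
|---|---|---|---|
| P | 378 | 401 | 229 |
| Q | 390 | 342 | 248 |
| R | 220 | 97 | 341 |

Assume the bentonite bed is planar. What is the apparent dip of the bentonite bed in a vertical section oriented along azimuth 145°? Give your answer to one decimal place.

Let the plane be z = a·easting + b·northing + c.
Q−P: 12a − 59b = 19;  R−P: −158a − 304b = 112.
Solving gives a = −0.06415, b = −0.33508.
Unit vector along 145° is (sin 145°, cos 145°) = (0.5736, -0.8192).
Slope in that direction = a·(0.5736) + b·(-0.8192) = 0.23769.
Apparent dip = arctan|0.23769| = 13.4° (true dip is 18.8°, so apparent ≤ true as expected).

13.4°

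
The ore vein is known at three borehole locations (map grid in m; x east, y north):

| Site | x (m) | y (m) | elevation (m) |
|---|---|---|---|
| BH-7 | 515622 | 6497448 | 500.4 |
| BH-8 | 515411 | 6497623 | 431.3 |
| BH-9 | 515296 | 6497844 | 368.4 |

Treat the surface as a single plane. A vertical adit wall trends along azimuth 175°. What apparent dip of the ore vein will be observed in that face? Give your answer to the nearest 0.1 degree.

12.1°

Two edge vectors: BH-7→BH-8 = (-211, 175, -69.1), BH-7→BH-9 = (-326, 396, -132).
Normal n = (BH-7→BH-8) × (BH-7→BH-9) = (4263.6, -5325.4, -26506).
So ∂z/∂x = −n_x/n_z = 0.16085 and ∂z/∂y = −n_y/n_z = −0.20091.
Unit vector along 175° is (sin 175°, cos 175°) = (0.0872, -0.9962).
Slope in that direction = a·(0.0872) + b·(-0.9962) = 0.21417.
Apparent dip = arctan|0.21417| = 12.1° (true dip is 14.4°, so apparent ≤ true as expected).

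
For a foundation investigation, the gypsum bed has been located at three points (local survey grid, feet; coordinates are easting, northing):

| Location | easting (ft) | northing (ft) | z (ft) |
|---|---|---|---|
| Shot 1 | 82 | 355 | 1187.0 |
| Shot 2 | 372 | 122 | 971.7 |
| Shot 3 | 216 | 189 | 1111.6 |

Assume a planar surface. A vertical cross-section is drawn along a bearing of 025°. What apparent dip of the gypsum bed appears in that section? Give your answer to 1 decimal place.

39.6°

Let the plane be z = a·easting + b·northing + c.
Shot 2−Shot 1: 290a − 233b = −215.3;  Shot 3−Shot 1: 134a − 166b = −75.4.
Solving gives a = −1.07410, b = −0.41283.
Unit vector along 025° is (sin 25°, cos 25°) = (0.4226, 0.9063).
Slope in that direction = a·(0.4226) + b·(0.9063) = −0.82808.
Apparent dip = arctan|0.82808| = 39.6° (true dip is 49.0°, so apparent ≤ true as expected).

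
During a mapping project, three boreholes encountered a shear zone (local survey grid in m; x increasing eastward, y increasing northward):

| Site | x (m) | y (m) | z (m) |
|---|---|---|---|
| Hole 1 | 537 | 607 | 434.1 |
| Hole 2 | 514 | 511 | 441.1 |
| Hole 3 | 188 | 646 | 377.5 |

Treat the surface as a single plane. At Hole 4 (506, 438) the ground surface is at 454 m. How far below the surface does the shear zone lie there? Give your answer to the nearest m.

6 m

Two edge vectors: Hole 1→Hole 2 = (-23, -96, 7), Hole 1→Hole 3 = (-349, 39, -56.6).
Normal n = (Hole 1→Hole 2) × (Hole 1→Hole 3) = (5160.6, -3744.8, -34401).
So ∂z/∂x = −n_x/n_z = 0.15001 and ∂z/∂y = −n_y/n_z = −0.10886.
Intercept c from Hole 1: 434.1 − 80.56 + 66.08 = 419.62.
At (506, 438): z_contact = 75.9 − 47.7 + 419.62 = 447.8 m.
Depth below ground = 454 − 447.8 = 6 m.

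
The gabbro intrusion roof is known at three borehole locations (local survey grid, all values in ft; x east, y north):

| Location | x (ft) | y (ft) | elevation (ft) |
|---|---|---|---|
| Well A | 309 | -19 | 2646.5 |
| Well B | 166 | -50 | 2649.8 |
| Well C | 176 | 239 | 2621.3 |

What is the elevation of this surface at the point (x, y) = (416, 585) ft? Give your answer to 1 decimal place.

Let the plane be z = a·x + b·y + c.
Well B−Well A: −143a − 31b = 3.3;  Well C−Well A: −133a + 258b = −25.2.
Solving gives a = −0.00171, b = −0.09856.
Then c = 2646.5 − a·309 − b·-19 = 2645.16.
At (416, 585): z = −0.7 − 57.7 + 2645.16 = 2586.8 ft.

2586.8 ft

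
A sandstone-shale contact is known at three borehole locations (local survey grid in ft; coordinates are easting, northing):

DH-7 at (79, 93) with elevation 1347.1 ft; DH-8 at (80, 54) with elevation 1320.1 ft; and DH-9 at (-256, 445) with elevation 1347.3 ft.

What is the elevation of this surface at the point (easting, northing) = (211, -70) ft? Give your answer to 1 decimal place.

Two edge vectors: DH-7→DH-8 = (1, -39, -27), DH-7→DH-9 = (-335, 352, 0.2).
Normal n = (DH-7→DH-8) × (DH-7→DH-9) = (9496.2, 9044.8, -12713).
So ∂z/∂easting = −n_x/n_z = 0.74697 and ∂z/∂northing = −n_y/n_z = 0.71146.
Intercept c from DH-7: 1347.1 − 59.01 − 66.17 = 1221.92.
At (211, -70): z = 157.6 − 49.8 + 1221.92 = 1329.7 ft.

1329.7 ft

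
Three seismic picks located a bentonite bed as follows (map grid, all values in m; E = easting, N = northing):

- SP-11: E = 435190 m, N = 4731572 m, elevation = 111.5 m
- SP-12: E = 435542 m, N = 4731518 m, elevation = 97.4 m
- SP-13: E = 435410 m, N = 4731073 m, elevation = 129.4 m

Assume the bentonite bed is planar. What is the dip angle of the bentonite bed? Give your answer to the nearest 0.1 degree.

4.3°

Let the plane be z = a·E + b·N + c.
SP-12−SP-11: 352a − 54b = −14.1;  SP-13−SP-11: 220a − 499b = 17.9.
Solving gives a = −0.04886, b = −0.05742.
Gradient magnitude |∇z| = √(a² + b²) = √(0.00239 + 0.00330) = 0.07539.
True dip = arctan(0.07539) = 4.3°, dipping toward NE (azimuth ≈ 040°).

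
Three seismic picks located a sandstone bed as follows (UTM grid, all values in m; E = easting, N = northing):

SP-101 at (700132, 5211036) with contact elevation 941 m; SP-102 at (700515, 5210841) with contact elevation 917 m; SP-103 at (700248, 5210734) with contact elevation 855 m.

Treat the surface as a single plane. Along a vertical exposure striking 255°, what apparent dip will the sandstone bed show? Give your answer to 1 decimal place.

Two edge vectors: SP-101→SP-102 = (383, -195, -24), SP-101→SP-103 = (116, -302, -86).
Normal n = (SP-101→SP-102) × (SP-101→SP-103) = (9522, 30154, -93046).
So ∂z/∂E = −n_x/n_z = 0.10234 and ∂z/∂N = −n_y/n_z = 0.32408.
Unit vector along 255° is (sin 255°, cos 255°) = (-0.9659, -0.2588).
Slope in that direction = a·(-0.9659) + b·(-0.2588) = −0.18273.
Apparent dip = arctan|0.18273| = 10.4° (true dip is 18.8°, so apparent ≤ true as expected).

10.4°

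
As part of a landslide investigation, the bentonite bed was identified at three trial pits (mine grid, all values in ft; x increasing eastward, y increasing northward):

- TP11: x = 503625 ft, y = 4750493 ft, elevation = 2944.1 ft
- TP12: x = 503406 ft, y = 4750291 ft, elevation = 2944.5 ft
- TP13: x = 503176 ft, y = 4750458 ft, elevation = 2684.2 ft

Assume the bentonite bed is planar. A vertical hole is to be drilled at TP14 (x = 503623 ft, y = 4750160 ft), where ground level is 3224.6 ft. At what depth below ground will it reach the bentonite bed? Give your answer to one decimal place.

52.8 ft

Let the plane be z = a·x + b·y + c.
TP12−TP11: −219a − 202b = 0.4;  TP13−TP11: −449a − 35b = −259.9.
Solving gives a = 0.632444932, b = −0.687650693.
Then c = 2944.1 − a·503625 − b·4750493 = 2951108.83.
At (503623, 4750160): z_contact = 318513.81 − 3266450.82 + 2951108.83 = 3171.82 ft.
Depth below ground = 3224.6 − 3171.82 = 52.8 ft.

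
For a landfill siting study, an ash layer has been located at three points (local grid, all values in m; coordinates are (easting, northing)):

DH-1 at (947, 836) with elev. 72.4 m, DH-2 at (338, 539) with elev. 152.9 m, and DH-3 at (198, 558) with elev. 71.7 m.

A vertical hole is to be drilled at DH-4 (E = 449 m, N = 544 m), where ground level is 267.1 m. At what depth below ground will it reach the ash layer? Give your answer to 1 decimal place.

72.7 m

Two edge vectors: DH-1→DH-2 = (-609, -297, 80.5), DH-1→DH-3 = (-749, -278, -0.7).
Normal n = (DH-1→DH-2) × (DH-1→DH-3) = (22586.9, -60720.8, -53151).
So ∂z/∂E = −n_x/n_z = 0.42496 and ∂z/∂N = −n_y/n_z = −1.14242.
Intercept c from DH-1: 72.4 − 402.43 + 955.06 = 625.03.
At (449, 544): z_contact = 190.81 − 621.48 + 625.03 = 194.36 m.
Depth below ground = 267.1 − 194.36 = 72.7 m.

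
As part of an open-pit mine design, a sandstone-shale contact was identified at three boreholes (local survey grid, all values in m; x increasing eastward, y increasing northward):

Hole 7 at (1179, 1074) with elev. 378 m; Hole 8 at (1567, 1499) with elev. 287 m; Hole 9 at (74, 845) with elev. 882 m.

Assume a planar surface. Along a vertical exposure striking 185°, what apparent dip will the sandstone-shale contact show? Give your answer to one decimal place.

11.5°

Let the plane be z = a·x + b·y + c.
Hole 8−Hole 7: 388a + 425b = −91;  Hole 9−Hole 7: −1105a − 229b = 504.
Solving gives a = −0.50781, b = 0.24948.
Unit vector along 185° is (sin 185°, cos 185°) = (-0.0872, -0.9962).
Slope in that direction = a·(-0.0872) + b·(-0.9962) = −0.20428.
Apparent dip = arctan|0.20428| = 11.5° (true dip is 29.5°, so apparent ≤ true as expected).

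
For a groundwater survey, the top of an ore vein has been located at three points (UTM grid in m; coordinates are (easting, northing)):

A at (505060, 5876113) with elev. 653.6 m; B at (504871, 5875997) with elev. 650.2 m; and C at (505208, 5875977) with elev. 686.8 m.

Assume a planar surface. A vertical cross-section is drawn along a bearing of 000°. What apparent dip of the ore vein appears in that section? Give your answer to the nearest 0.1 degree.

Let the plane be z = a·E + b·N + c.
B−A: −189a − 116b = −3.4;  C−A: 148a − 136b = 33.2.
Solving gives a = 0.10062, b = −0.13462.
Unit vector along 000° is (sin 0°, cos 0°) = (0.0000, 1.0000).
Slope in that direction = a·(0.0000) + b·(1.0000) = −0.13462.
Apparent dip = arctan|0.13462| = 7.7° (true dip is 9.5°, so apparent ≤ true as expected).

7.7°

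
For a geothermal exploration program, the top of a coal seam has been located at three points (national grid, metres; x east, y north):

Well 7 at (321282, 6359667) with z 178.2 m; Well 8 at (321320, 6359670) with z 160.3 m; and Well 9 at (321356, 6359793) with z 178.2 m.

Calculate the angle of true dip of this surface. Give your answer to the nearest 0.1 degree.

29.8°

Two edge vectors: Well 7→Well 8 = (38, 3, -17.9), Well 7→Well 9 = (74, 126, 0).
Normal n = (Well 7→Well 8) × (Well 7→Well 9) = (2255.4, -1324.6, 4566).
So ∂z/∂x = −n_x/n_z = −0.49396 and ∂z/∂y = −n_y/n_z = 0.29010.
Gradient magnitude |∇z| = √(a² + b²) = √(0.24399 + 0.08416) = 0.57284.
True dip = arctan(0.57284) = 29.8°, dipping toward ESE (azimuth ≈ 120°).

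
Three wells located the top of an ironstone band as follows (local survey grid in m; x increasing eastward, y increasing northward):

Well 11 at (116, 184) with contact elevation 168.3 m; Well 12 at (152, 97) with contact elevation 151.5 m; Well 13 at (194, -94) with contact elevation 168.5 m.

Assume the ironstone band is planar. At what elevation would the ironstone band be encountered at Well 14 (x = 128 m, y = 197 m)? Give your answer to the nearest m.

Let the plane be z = a·x + b·y + c.
Well 12−Well 11: 36a − 87b = −16.8;  Well 13−Well 11: 78a − 278b = 0.2.
Solving gives a = −1.45493, b = −0.40894.
Then c = 168.3 − a·116 − b·184 = 412.32.
At (128, 197): z = −186.2 − 80.6 + 412.32 = 145.5 m.

146 m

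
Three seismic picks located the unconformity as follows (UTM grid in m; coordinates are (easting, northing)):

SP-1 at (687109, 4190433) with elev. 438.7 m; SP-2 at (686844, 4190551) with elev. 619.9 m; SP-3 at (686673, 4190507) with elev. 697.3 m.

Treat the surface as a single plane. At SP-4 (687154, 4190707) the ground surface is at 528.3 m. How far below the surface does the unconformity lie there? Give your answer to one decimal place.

23.6 m

Let the plane be z = a·E + b·N + c.
SP-2−SP-1: −265a + 118b = 181.2;  SP-3−SP-1: −436a + 74b = 258.6.
Solving gives a = −0.537282493, b = 0.328984233.
Then c = 438.7 − a·687109 − b·4190433 = −1008976.05.
At (687154, 4190707): z_contact = −369195.81 + 1378676.53 − 1008976.05 = 504.66 m.
Depth below ground = 528.3 − 504.66 = 23.6 m.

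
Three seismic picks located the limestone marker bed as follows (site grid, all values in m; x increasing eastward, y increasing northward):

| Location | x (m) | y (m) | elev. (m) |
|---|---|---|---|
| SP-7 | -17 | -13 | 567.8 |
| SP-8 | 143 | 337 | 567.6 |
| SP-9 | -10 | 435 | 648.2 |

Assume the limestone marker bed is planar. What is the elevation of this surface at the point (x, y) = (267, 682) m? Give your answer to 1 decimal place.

581.2 m

Two edge vectors: SP-7→SP-8 = (160, 350, -0.2), SP-7→SP-9 = (7, 448, 80.4).
Normal n = (SP-7→SP-8) × (SP-7→SP-9) = (28229.6, -12865.4, 69230).
So ∂z/∂x = −n_x/n_z = −0.40777 and ∂z/∂y = −n_y/n_z = 0.18584.
Intercept c from SP-7: 567.8 − 6.93 + 2.42 = 563.28.
At (267, 682): z = −108.9 + 126.7 + 563.28 = 581.2 m.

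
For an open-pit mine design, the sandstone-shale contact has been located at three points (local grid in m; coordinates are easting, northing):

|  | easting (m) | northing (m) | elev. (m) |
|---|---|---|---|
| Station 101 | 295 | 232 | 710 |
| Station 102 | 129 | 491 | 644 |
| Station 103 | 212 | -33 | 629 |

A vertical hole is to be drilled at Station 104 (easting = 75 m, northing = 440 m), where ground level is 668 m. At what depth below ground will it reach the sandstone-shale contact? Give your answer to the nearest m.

Let the plane be z = a·easting + b·northing + c.
Station 102−Station 101: −166a + 259b = −66;  Station 103−Station 101: −83a − 265b = −81.
Solving gives a = 0.58743, b = 0.12167.
Then c = 710 − a·295 − b·232 = 508.48.
At (75, 440): z_contact = 44.1 + 53.5 + 508.48 = 606.1 m.
Depth below ground = 668 − 606.1 = 62 m.

62 m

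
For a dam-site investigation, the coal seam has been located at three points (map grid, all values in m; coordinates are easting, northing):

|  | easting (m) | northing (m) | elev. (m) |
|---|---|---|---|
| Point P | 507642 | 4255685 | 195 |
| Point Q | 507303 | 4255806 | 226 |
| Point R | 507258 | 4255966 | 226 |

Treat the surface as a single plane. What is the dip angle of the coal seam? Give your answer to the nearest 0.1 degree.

6.0°

Two edge vectors: Point P→Point Q = (-339, 121, 31), Point P→Point R = (-384, 281, 31).
Normal n = (Point P→Point Q) × (Point P→Point R) = (-4960, -1395, -48795).
So ∂z/∂easting = −n_x/n_z = −0.10165 and ∂z/∂northing = −n_y/n_z = −0.02859.
Gradient magnitude |∇z| = √(a² + b²) = √(0.01033 + 0.00082) = 0.10559.
True dip = arctan(0.10559) = 6.0°, dipping toward ENE (azimuth ≈ 074°).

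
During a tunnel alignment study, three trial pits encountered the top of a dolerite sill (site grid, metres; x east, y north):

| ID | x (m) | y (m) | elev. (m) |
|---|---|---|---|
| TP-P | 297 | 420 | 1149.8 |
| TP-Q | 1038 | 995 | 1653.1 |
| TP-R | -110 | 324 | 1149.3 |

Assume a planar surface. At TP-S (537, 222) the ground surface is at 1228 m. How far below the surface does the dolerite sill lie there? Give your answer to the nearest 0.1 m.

397.5 m

Two edge vectors: TP-P→TP-Q = (741, 575, 503.3), TP-P→TP-R = (-407, -96, -0.5).
Normal n = (TP-P→TP-Q) × (TP-P→TP-R) = (48029.3, -204472.6, 162889).
So ∂z/∂x = −n_x/n_z = −0.294859 and ∂z/∂y = −n_y/n_z = 1.255288.
Intercept c from TP-P: 1149.8 + 87.57 − 527.22 = 710.15.
At (537, 222): z_contact = −158.34 + 278.67 + 710.15 = 830.49 m.
Depth below ground = 1228 − 830.49 = 397.5 m.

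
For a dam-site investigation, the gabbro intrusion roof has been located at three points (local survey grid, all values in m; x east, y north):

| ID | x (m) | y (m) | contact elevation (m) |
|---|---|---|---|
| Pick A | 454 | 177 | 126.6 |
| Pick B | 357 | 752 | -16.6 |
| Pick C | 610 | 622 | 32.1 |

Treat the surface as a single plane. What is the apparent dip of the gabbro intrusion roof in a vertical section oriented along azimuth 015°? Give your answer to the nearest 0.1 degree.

Let the plane be z = a·x + b·y + c.
Pick B−Pick A: −97a + 575b = −143.2;  Pick C−Pick A: 156a + 445b = −94.5.
Solving gives a = 0.07065, b = −0.23713.
Unit vector along 015° is (sin 15°, cos 15°) = (0.2588, 0.9659).
Slope in that direction = a·(0.2588) + b·(0.9659) = −0.21076.
Apparent dip = arctan|0.21076| = 11.9° (true dip is 13.9°, so apparent ≤ true as expected).

11.9°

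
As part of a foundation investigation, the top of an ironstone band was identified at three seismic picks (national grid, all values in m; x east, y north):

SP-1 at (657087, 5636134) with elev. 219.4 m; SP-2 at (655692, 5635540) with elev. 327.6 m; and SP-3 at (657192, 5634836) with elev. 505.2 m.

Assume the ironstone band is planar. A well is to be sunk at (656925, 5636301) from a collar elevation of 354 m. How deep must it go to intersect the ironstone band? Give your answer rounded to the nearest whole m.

174 m

Let the plane be z = a·x + b·y + c.
SP-2−SP-1: −1395a − 594b = 108.2;  SP-3−SP-1: 105a − 1298b = 285.8.
Solving gives a = 0.01565422, b = −0.21891857.
Then c = 219.4 − a·657087 − b·5636134 = 1223787.63.
At (656925, 5636301): z_contact = 10283.6 − 1233891.0 + 1223787.63 = 180.3 m.
Depth below ground = 354 − 180.3 = 174 m.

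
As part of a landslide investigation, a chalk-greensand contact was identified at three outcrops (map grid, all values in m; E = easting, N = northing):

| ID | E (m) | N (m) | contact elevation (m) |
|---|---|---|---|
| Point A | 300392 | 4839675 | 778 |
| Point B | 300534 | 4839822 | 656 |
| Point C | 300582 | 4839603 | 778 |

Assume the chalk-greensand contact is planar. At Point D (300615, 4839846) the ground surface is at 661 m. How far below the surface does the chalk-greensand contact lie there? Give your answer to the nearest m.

38 m

Let the plane be z = a·E + b·N + c.
Point B−Point A: 142a + 147b = −122;  Point C−Point A: 190a − 72b = 0.
Solving gives a = −0.23022488, b = −0.60753787.
Then c = 778 − a·300392 − b·4839675 = 3010221.57.
At (300615, 4839846): z_contact = −69209.1 − 2940389.7 + 3010221.57 = 622.8 m.
Depth below ground = 661 − 622.8 = 38 m.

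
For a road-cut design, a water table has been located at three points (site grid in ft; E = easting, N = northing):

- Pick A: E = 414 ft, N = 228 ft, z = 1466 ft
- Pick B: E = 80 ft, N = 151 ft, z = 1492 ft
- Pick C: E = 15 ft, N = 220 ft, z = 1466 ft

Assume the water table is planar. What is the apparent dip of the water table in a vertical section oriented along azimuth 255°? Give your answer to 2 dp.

5.06°

Two edge vectors: Pick A→Pick B = (-334, -77, 26), Pick A→Pick C = (-399, -8, 0).
Normal n = (Pick A→Pick B) × (Pick A→Pick C) = (208, -10374, -28051).
So ∂z/∂E = −n_x/n_z = 0.00742 and ∂z/∂N = −n_y/n_z = −0.36983.
Unit vector along 255° is (sin 255°, cos 255°) = (-0.9659, -0.2588).
Slope in that direction = a·(-0.9659) + b·(-0.2588) = 0.08856.
Apparent dip = arctan|0.08856| = 5.06° (true dip is 20.3°, so apparent ≤ true as expected).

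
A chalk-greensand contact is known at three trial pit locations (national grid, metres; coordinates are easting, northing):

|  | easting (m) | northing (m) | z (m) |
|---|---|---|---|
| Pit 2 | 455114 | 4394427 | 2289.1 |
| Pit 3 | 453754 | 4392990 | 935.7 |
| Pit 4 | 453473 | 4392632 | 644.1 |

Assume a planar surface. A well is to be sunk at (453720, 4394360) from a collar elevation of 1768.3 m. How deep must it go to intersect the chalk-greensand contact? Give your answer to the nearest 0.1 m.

591.1 m

Let the plane be z = a·easting + b·northing + c.
Pit 3−Pit 2: −1360a − 1437b = −1353.4;  Pit 4−Pit 2: −1641a − 1795b = −1645.
Solving gives a = 0.788223824, b = 0.195835490.
Then c = 2289.1 − a·455114 − b·4394427 = −1217027.36.
At (453720, 4394360): z_contact = 357632.91 + 860571.64 − 1217027.36 = 1177.20 m.
Depth below ground = 1768.3 − 1177.20 = 591.1 m.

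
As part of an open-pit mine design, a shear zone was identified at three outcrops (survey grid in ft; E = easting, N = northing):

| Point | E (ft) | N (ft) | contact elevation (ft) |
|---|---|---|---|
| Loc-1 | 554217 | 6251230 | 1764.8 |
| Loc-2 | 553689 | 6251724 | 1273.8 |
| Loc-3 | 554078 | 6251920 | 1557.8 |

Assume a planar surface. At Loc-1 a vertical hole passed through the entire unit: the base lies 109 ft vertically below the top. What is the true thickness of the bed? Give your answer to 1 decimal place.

84.6 ft

Let the plane be z = a·E + b·N + c.
Loc-2−Loc-1: −528a + 494b = −491;  Loc-3−Loc-1: −139a + 690b = −207.
Solving gives a = 0.80003, b = −0.13883.
|∇z| = √(a²+b²) = 0.81199, so dip δ = arctan(0.81199) = 39.08°.
True thickness = vertical thickness × cos δ = 109 × cos 39.08° = 84.6 ft.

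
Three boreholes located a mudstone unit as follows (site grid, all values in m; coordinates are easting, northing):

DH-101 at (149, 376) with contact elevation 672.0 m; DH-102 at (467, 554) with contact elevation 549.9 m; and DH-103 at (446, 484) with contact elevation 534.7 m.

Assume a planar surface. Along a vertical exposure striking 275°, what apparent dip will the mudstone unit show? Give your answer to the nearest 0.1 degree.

32.6°

Two edge vectors: DH-101→DH-102 = (318, 178, -122.1), DH-101→DH-103 = (297, 108, -137.3).
Normal n = (DH-101→DH-102) × (DH-101→DH-103) = (-11252.6, 7397.7, -18522).
So ∂z/∂easting = −n_x/n_z = −0.60753 and ∂z/∂northing = −n_y/n_z = 0.39940.
Unit vector along 275° is (sin 275°, cos 275°) = (-0.9962, 0.0872).
Slope in that direction = a·(-0.9962) + b·(0.0872) = 0.64002.
Apparent dip = arctan|0.64002| = 32.6° (true dip is 36.0°, so apparent ≤ true as expected).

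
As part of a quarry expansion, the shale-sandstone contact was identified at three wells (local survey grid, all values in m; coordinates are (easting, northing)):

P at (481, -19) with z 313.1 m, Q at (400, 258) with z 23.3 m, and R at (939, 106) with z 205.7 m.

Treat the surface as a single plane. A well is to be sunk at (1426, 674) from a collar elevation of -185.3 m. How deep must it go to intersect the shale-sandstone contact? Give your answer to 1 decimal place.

172.4 m

Let the plane be z = a·E + b·N + c.
Q−P: −81a + 277b = −289.8;  R−P: 458a + 125b = −107.4.
Solving gives a = 0.047267, b = −1.032388.
Then c = 313.1 − a·481 − b·-19 = 270.75.
At (1426, 674): z_contact = 67.40 − 695.83 + 270.75 = -357.68 m.
Depth below ground = -185.3 − (-357.68) = 172.4 m.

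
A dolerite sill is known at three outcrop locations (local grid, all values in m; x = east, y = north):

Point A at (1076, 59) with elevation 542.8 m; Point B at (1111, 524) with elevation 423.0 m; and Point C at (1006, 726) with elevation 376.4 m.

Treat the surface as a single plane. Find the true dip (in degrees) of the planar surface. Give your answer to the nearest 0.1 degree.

14.5°

Two edge vectors: Point A→Point B = (35, 465, -119.8), Point A→Point C = (-70, 667, -166.4).
Normal n = (Point A→Point B) × (Point A→Point C) = (2530.6, 14210, 55895).
So ∂z/∂x = −n_x/n_z = −0.04527 and ∂z/∂y = −n_y/n_z = −0.25423.
Gradient magnitude |∇z| = √(a² + b²) = √(0.00205 + 0.06463) = 0.25823.
True dip = arctan(0.25823) = 14.5°, dipping toward N (azimuth ≈ 010°).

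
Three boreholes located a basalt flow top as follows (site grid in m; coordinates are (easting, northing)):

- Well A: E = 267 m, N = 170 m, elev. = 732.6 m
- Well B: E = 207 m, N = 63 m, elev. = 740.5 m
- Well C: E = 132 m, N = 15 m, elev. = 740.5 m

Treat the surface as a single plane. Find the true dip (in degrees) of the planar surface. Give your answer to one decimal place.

7.8°

Two edge vectors: Well A→Well B = (-60, -107, 7.9), Well A→Well C = (-135, -155, 7.9).
Normal n = (Well A→Well B) × (Well A→Well C) = (379.2, -592.5, -5145).
So ∂z/∂E = −n_x/n_z = 0.07370 and ∂z/∂N = −n_y/n_z = −0.11516.
Gradient magnitude |∇z| = √(a² + b²) = √(0.00543 + 0.01326) = 0.13673.
True dip = arctan(0.13673) = 7.8°, dipping toward NNW (azimuth ≈ 327°).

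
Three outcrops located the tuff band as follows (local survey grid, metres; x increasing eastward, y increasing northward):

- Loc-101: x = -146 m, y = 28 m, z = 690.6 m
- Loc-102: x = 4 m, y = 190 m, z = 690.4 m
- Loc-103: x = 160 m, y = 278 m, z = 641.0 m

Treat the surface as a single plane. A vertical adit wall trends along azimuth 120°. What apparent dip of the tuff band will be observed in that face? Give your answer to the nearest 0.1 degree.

41.3°

Two edge vectors: Loc-101→Loc-102 = (150, 162, -0.2), Loc-101→Loc-103 = (306, 250, -49.6).
Normal n = (Loc-101→Loc-102) × (Loc-101→Loc-103) = (-7985.2, 7378.8, -12072).
So ∂z/∂x = −n_x/n_z = −0.66146 and ∂z/∂y = −n_y/n_z = 0.61123.
Unit vector along 120° is (sin 120°, cos 120°) = (0.8660, -0.5000).
Slope in that direction = a·(0.8660) + b·(-0.5000) = −0.87846.
Apparent dip = arctan|0.87846| = 41.3° (true dip is 42.0°, so apparent ≤ true as expected).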